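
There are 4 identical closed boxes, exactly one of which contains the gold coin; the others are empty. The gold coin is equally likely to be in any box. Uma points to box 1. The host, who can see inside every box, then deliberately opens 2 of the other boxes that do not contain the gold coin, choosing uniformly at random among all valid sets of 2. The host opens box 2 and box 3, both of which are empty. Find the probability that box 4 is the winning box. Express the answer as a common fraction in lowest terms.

Consider each possible location of the gold coin in turn.
If it is in box 1 (prior 1/4): the host has 3 equally likely choices, so probability 1/3; weight (1/4)·(1/3) = 1/12.
If it is in either of boxes 2 and 3 (prior 1/4 each): that box was opened and seen not to hold the prize — ruled out; weight (1/4)·0 = 0 each.
If it is in box 4 (prior 1/4): the host has no choice, probability 1; weight (1/4)·1 = 1/4.
The weights sum to 1/3.
So P(the gold coin in box 4 | the host opened box 2 and box 3) = (1/4) / (1/3) = 3/4.

3/4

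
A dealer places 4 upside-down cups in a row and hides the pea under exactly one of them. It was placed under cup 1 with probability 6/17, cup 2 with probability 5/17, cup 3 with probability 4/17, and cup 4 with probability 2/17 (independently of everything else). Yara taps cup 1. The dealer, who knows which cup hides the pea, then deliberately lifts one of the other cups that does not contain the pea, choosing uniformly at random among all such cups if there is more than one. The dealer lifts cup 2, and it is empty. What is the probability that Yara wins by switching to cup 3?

Condition on the true location of the pea.
If it is under cup 1 (prior 6/17): the dealer has 3 equally likely choices, so probability 1/3; weight (6/17)·(1/3) = 2/17.
If it is under cup 2 (prior 5/17): the dealer opened cup 2, so this case is ruled out; weight (5/17)·0 = 0.
If it is under cup 3 (prior 4/17): the dealer has 2 equally likely choices, so probability 1/2; weight (4/17)·(1/2) = 2/17.
If it is under cup 4 (prior 2/17): the dealer has 2 equally likely choices, so probability 1/2; weight (2/17)·(1/2) = 1/17.
The weights sum to 5/17.
So P(the pea under cup 3 | the dealer opened cup 2) = (2/17) / (5/17) = 2/5.

2/5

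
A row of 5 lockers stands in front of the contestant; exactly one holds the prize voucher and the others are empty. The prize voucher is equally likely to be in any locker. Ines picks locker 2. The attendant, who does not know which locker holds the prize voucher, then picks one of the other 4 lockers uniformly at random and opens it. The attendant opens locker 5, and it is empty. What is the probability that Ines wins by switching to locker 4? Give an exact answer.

1/4

Apply Bayes' rule, conditioning on where the prize voucher actually is.
If it is in any of lockers 1, 2, 3, and 4 (prior 1/5 each): the attendant picks locker 5 with probability 1/4 regardless, and it is not the prize; weight (1/5)·(1/4) = 1/20 each.
If it is in locker 5 (prior 1/5): the attendant opened locker 5, so this case is ruled out; weight (1/5)·0 = 0.
The weights sum to 1/5.
So P(the prize voucher in locker 4 | the attendant opened locker 5) = (1/20) / (1/5) = 1/4.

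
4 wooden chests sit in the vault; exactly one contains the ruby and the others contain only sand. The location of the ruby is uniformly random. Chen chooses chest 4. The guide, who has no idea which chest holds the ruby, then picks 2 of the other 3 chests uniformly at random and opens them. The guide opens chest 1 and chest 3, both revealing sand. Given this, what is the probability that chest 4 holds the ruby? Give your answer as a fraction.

1/2

Because the guide chose which chests to open without knowing where the ruby is, the choice is independent of the prize location. Learning that none of the 2 opened chests holds the ruby simply rules out those 2 locations and leaves the remaining 2 chests still equally likely by symmetry.
So P(the ruby in chest 4) = 1/2.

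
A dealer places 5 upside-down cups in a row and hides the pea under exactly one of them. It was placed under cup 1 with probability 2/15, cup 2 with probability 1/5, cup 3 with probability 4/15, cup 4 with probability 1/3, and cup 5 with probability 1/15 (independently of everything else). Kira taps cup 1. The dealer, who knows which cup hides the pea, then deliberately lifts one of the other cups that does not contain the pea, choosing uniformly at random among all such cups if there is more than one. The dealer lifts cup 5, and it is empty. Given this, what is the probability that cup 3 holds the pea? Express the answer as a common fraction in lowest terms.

8/27

Apply Bayes' rule, conditioning on where the pea actually is.
If it is under cup 1 (prior 2/15): the dealer has 4 equally likely choices, so probability 1/4; weight (2/15)·(1/4) = 1/30.
If it is under cup 2 (prior 1/5): the dealer has 3 equally likely choices, so probability 1/3; weight (1/5)·(1/3) = 1/15.
If it is under cup 3 (prior 4/15): the dealer has 3 equally likely choices, so probability 1/3; weight (4/15)·(1/3) = 4/45.
If it is under cup 4 (prior 1/3): the dealer has 3 equally likely choices, so probability 1/3; weight (1/3)·(1/3) = 1/9.
If it is under cup 5 (prior 1/15): the dealer opened cup 5, so this case is ruled out; weight (1/15)·0 = 0.
The weights sum to 3/10.
So P(the pea under cup 3 | the dealer opened cup 5) = (4/45) / (3/10) = 8/27.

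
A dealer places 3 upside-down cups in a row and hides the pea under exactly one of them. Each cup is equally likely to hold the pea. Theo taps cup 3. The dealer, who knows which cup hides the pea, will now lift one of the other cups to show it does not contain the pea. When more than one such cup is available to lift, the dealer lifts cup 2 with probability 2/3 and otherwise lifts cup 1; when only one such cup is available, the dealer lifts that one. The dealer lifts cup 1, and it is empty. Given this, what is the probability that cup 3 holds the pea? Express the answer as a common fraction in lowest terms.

Apply Bayes' rule, conditioning on where the pea actually is.
If it is under cup 1 (prior 1/3): the dealer opened cup 1, so this case is ruled out; weight (1/3)·0 = 0.
If it is under cup 2 (prior 1/3): only cup 1 is available, probability 1; weight (1/3)·1 = 1/3.
If it is under cup 3 (prior 1/3): cup 2 is available but not opened, probability 1/3; weight (1/3)·(1/3) = 1/9.
The weights sum to 4/9.
So P(the pea under cup 3 | the dealer opened cup 1) = (1/9) / (4/9) = 1/4.

1/4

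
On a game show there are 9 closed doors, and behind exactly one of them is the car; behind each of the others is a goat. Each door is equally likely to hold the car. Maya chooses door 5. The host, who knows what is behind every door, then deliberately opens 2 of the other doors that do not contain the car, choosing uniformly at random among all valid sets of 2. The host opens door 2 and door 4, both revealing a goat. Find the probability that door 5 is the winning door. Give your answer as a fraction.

Condition on the true location of the car.
If it is behind any of doors 1, 3, 6, 7, 8, and 9 (prior 1/9 each): the host has 21 equally likely choices, so probability 1/21; weight (1/9)·(1/21) = 1/189 each.
If it is behind either of doors 2 and 4 (prior 1/9 each): that door was opened and seen not to hold the prize — ruled out; weight (1/9)·0 = 0 each.
If it is behind door 5 (prior 1/9): the host has 28 equally likely choices, so probability 1/28; weight (1/9)·(1/28) = 1/252.
The weights sum to 1/28.
So P(the car behind door 5 | the host opened door 2 and door 4) = (1/252) / (1/28) = 1/9.

1/9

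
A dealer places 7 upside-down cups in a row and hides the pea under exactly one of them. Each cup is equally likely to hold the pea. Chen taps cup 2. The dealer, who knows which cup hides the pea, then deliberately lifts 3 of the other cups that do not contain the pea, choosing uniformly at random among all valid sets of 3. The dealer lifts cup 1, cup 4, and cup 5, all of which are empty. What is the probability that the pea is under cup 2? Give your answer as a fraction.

Consider each possible location of the pea in turn.
If it is under any of cups 1, 4, and 5 (prior 1/7 each): that cup was opened and seen not to hold the prize — ruled out; weight (1/7)·0 = 0 each.
If it is under cup 2 (prior 1/7): the dealer has 20 equally likely choices, so probability 1/20; weight (1/7)·(1/20) = 1/140.
If it is under any of cups 3, 6, and 7 (prior 1/7 each): the dealer has 10 equally likely choices, so probability 1/10; weight (1/7)·(1/10) = 1/70 each.
The weights sum to 1/20.
So P(the pea under cup 2 | the dealer opened cup 1, cup 4, and cup 5) = (1/140) / (1/20) = 1/7.

1/7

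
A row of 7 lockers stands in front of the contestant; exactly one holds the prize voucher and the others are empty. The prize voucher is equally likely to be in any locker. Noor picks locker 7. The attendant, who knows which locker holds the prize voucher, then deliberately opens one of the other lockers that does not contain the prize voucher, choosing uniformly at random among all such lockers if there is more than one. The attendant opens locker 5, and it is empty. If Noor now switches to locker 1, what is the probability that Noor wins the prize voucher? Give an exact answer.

6/35

Condition on the true location of the prize voucher.
If it is in any of lockers 1, 2, 3, 4, and 6 (prior 1/7 each): the attendant has 5 equally likely choices, so probability 1/5; weight (1/7)·(1/5) = 1/35 each.
If it is in locker 5 (prior 1/7): the attendant opened locker 5, so this case is ruled out; weight (1/7)·0 = 0.
If it is in locker 7 (prior 1/7): the attendant has 6 equally likely choices, so probability 1/6; weight (1/7)·(1/6) = 1/42.
The weights sum to 1/6.
So P(the prize voucher in locker 1 | the attendant opened locker 5) = (1/35) / (1/6) = 6/35.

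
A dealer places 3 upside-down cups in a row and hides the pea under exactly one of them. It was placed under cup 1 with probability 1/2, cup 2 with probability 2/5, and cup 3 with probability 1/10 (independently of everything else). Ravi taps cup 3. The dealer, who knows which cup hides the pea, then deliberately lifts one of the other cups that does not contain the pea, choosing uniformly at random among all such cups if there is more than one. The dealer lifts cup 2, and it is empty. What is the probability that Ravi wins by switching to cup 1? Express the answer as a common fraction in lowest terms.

Apply Bayes' rule, conditioning on where the pea actually is.
If it is under cup 1 (prior 1/2): the dealer has no choice, probability 1; weight (1/2)·1 = 1/2.
If it is under cup 2 (prior 2/5): the dealer opened cup 2, so this case is ruled out; weight (2/5)·0 = 0.
If it is under cup 3 (prior 1/10): the dealer has 2 equally likely choices, so probability 1/2; weight (1/10)·(1/2) = 1/20.
The weights sum to 11/20.
So P(the pea under cup 1 | the dealer opened cup 2) = (1/2) / (11/20) = 10/11.

10/11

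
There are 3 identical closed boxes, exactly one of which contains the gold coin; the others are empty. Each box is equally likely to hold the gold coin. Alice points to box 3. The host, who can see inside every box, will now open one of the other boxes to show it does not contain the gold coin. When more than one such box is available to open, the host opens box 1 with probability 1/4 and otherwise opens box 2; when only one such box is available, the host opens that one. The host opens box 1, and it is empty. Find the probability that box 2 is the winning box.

Consider each possible location of the gold coin in turn.
If it is in box 1 (prior 1/3): the host opened box 1, so this case is ruled out; weight (1/3)·0 = 0.
If it is in box 2 (prior 1/3): only box 1 is available, probability 1; weight (1/3)·1 = 1/3.
If it is in box 3 (prior 1/3): box 1 is available, opened with probability 1/4; weight (1/3)·(1/4) = 1/12.
The weights sum to 5/12.
So P(the gold coin in box 2 | the host opened box 1) = (1/3) / (5/12) = 4/5.

4/5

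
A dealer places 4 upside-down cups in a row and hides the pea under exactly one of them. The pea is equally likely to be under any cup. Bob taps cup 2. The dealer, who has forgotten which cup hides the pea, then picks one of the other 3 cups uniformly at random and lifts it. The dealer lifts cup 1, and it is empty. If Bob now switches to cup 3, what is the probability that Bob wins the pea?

1/3

Condition on the true location of the pea.
If it is under cup 1 (prior 1/4): the dealer opened cup 1, so this case is ruled out; weight (1/4)·0 = 0.
If it is under any of cups 2, 3, and 4 (prior 1/4 each): the dealer picks cup 1 with probability 1/3 regardless, and it is not the prize; weight (1/4)·(1/3) = 1/12 each.
The weights sum to 1/4.
So P(the pea under cup 3 | the dealer opened cup 1) = (1/12) / (1/4) = 1/3.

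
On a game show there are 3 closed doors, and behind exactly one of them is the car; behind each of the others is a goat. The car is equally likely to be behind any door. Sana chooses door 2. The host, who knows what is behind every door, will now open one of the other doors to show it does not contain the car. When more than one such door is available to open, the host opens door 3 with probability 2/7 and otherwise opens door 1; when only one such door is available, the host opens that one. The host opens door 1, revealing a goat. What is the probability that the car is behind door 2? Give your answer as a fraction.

5/12

Consider each possible location of the car in turn.
If it is behind door 1 (prior 1/3): the host opened door 1, so this case is ruled out; weight (1/3)·0 = 0.
If it is behind door 2 (prior 1/3): door 3 is available but not opened, probability 5/7; weight (1/3)·(5/7) = 5/21.
If it is behind door 3 (prior 1/3): only door 1 is available, probability 1; weight (1/3)·1 = 1/3.
The weights sum to 4/7.
So P(the car behind door 2 | the host opened door 1) = (5/21) / (4/7) = 5/12.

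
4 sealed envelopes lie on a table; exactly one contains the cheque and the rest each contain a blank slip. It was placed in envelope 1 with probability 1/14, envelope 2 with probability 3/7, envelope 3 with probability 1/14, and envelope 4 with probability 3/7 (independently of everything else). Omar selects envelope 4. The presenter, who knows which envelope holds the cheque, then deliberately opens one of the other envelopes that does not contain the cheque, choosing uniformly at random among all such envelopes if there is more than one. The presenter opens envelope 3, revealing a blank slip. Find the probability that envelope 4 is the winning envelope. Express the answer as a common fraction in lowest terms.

Condition on the true location of the cheque.
If it is in envelope 1 (prior 1/14): the presenter has 2 equally likely choices, so probability 1/2; weight (1/14)·(1/2) = 1/28.
If it is in envelope 2 (prior 3/7): the presenter has 2 equally likely choices, so probability 1/2; weight (3/7)·(1/2) = 3/14.
If it is in envelope 3 (prior 1/14): the presenter opened envelope 3, so this case is ruled out; weight (1/14)·0 = 0.
If it is in envelope 4 (prior 3/7): the presenter has 3 equally likely choices, so probability 1/3; weight (3/7)·(1/3) = 1/7.
The weights sum to 11/28.
So P(the cheque in envelope 4 | the presenter opened envelope 3) = (1/7) / (11/28) = 4/11.

4/11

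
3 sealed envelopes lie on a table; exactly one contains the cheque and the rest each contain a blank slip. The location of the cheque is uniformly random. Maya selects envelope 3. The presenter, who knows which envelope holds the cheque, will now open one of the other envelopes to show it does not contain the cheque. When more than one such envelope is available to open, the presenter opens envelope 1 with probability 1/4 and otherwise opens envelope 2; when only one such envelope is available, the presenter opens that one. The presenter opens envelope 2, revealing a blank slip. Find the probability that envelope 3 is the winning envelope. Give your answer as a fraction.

3/7

Apply Bayes' rule, conditioning on where the cheque actually is.
If it is in envelope 1 (prior 1/3): only envelope 2 is available, probability 1; weight (1/3)·1 = 1/3.
If it is in envelope 2 (prior 1/3): the presenter opened envelope 2, so this case is ruled out; weight (1/3)·0 = 0.
If it is in envelope 3 (prior 1/3): envelope 1 is available but not opened, probability 3/4; weight (1/3)·(3/4) = 1/4.
The weights sum to 7/12.
So P(the cheque in envelope 3 | the presenter opened envelope 2) = (1/4) / (7/12) = 3/7.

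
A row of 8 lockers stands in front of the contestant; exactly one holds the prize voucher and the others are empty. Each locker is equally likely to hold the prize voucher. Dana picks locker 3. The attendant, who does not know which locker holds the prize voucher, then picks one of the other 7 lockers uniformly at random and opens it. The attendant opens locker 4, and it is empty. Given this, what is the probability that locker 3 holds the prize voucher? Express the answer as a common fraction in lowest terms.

1/7

Condition on the true location of the prize voucher.
If it is in any of lockers 1, 2, 3, 5, 6, 7, and 8 (prior 1/8 each): the attendant picks locker 4 with probability 1/7 regardless, and it is not the prize; weight (1/8)·(1/7) = 1/56 each.
If it is in locker 4 (prior 1/8): the attendant opened locker 4, so this case is ruled out; weight (1/8)·0 = 0.
The weights sum to 1/8.
So P(the prize voucher in locker 3 | the attendant opened locker 4) = (1/56) / (1/8) = 1/7.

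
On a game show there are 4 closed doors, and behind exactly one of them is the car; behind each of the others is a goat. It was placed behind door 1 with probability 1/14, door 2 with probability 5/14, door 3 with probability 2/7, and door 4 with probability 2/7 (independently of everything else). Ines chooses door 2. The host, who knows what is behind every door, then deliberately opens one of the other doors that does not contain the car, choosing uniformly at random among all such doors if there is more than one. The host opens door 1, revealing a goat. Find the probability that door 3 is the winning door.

6/17

Condition on the true location of the car.
If it is behind door 1 (prior 1/14): the host opened door 1, so this case is ruled out; weight (1/14)·0 = 0.
If it is behind door 2 (prior 5/14): the host has 3 equally likely choices, so probability 1/3; weight (5/14)·(1/3) = 5/42.
If it is behind either of doors 3 and 4 (prior 2/7 each): the host has 2 equally likely choices, so probability 1/2; weight (2/7)·(1/2) = 1/7 each.
The weights sum to 17/42.
So P(the car behind door 3 | the host opened door 1) = (1/7) / (17/42) = 6/17.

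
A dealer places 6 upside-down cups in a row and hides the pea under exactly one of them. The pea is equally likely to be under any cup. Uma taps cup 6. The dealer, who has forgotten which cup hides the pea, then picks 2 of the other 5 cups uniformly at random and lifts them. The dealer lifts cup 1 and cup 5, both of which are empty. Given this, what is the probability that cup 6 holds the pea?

1/4

Because the dealer chose which cups to lift without knowing where the pea is, the choice is independent of the prize location. Learning that none of the 2 opened cups holds the pea simply rules out those 2 locations and leaves the remaining 4 cups still equally likely by symmetry.
So P(the pea under cup 6) = 1/4.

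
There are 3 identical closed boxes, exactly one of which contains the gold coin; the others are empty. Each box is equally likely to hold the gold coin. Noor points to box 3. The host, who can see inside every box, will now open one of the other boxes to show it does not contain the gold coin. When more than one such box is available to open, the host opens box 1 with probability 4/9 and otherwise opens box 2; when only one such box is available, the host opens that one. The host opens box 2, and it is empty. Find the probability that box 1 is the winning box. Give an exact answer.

9/14

Consider each possible location of the gold coin in turn.
If it is in box 1 (prior 1/3): only box 2 is available, probability 1; weight (1/3)·1 = 1/3.
If it is in box 2 (prior 1/3): the host opened box 2, so this case is ruled out; weight (1/3)·0 = 0.
If it is in box 3 (prior 1/3): box 1 is available but not opened, probability 5/9; weight (1/3)·(5/9) = 5/27.
The weights sum to 14/27.
So P(the gold coin in box 1 | the host opened box 2) = (1/3) / (14/27) = 9/14.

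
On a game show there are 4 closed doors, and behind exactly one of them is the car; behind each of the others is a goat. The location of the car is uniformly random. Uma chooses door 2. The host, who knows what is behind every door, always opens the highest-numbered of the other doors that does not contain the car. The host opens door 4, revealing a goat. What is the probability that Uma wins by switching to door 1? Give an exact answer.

1/3

Apply Bayes' rule, conditioning on where the car actually is.
If it is behind any of doors 1, 2, and 3 (prior 1/4 each): door 4 is the highest-numbered option available, probability 1; weight (1/4)·1 = 1/4 each.
If it is behind door 4 (prior 1/4): the host opened door 4, so this case is ruled out; weight (1/4)·0 = 0.
The weights sum to 3/4.
So P(the car behind door 1 | the host opened door 4) = (1/4) / (3/4) = 1/3.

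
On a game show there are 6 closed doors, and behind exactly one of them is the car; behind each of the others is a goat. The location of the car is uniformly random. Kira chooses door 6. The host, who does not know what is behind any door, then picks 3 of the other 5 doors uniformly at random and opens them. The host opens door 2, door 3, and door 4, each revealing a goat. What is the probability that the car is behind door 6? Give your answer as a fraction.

Condition on the true location of the car.
If it is behind any of doors 1, 5, and 6 (prior 1/6 each): the host picks exactly this set with probability 1/10 regardless, and none is the prize; weight (1/6)·(1/10) = 1/60 each.
If it is behind any of doors 2, 3, and 4 (prior 1/6 each): that door was opened and seen not to hold the prize — ruled out; weight (1/6)·0 = 0 each.
The weights sum to 1/20.
So P(the car behind door 6 | the host opened door 2, door 3, and door 4) = (1/60) / (1/20) = 1/3.

1/3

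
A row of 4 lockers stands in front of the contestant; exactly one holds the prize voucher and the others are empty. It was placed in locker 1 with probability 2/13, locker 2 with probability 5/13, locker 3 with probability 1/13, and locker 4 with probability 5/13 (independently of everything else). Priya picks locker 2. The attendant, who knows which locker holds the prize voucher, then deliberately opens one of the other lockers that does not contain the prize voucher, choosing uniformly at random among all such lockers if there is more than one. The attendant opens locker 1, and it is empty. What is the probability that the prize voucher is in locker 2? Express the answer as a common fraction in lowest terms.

Condition on the true location of the prize voucher.
If it is in locker 1 (prior 2/13): the attendant opened locker 1, so this case is ruled out; weight (2/13)·0 = 0.
If it is in locker 2 (prior 5/13): the attendant has 3 equally likely choices, so probability 1/3; weight (5/13)·(1/3) = 5/39.
If it is in locker 3 (prior 1/13): the attendant has 2 equally likely choices, so probability 1/2; weight (1/13)·(1/2) = 1/26.
If it is in locker 4 (prior 5/13): the attendant has 2 equally likely choices, so probability 1/2; weight (5/13)·(1/2) = 5/26.
The weights sum to 14/39.
So P(the prize voucher in locker 2 | the attendant opened locker 1) = (5/39) / (14/39) = 5/14.

5/14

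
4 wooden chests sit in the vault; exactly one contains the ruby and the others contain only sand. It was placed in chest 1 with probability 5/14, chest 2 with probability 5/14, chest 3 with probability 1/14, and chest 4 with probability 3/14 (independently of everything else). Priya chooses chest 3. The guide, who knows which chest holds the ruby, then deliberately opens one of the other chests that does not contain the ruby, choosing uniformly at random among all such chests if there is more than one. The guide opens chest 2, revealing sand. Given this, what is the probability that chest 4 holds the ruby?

9/26

Consider each possible location of the ruby in turn.
If it is in chest 1 (prior 5/14): the guide has 2 equally likely choices, so probability 1/2; weight (5/14)·(1/2) = 5/28.
If it is in chest 2 (prior 5/14): the guide opened chest 2, so this case is ruled out; weight (5/14)·0 = 0.
If it is in chest 3 (prior 1/14): the guide has 3 equally likely choices, so probability 1/3; weight (1/14)·(1/3) = 1/42.
If it is in chest 4 (prior 3/14): the guide has 2 equally likely choices, so probability 1/2; weight (3/14)·(1/2) = 3/28.
The weights sum to 13/42.
So P(the ruby in chest 4 | the guide opened chest 2) = (3/28) / (13/42) = 9/26.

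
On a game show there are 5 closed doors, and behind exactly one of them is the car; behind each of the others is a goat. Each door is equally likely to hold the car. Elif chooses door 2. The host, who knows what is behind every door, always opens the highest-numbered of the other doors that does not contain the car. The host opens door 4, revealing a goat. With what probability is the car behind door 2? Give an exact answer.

Apply Bayes' rule, conditioning on where the car actually is.
If it is behind any of doors 1, 2, and 3 (prior 1/5 each): the host would have opened door 5 instead, probability 0; weight (1/5)·0 = 0 each.
If it is behind door 4 (prior 1/5): the host opened door 4, so this case is ruled out; weight (1/5)·0 = 0.
If it is behind door 5 (prior 1/5): door 4 is the highest-numbered option available, probability 1; weight (1/5)·1 = 1/5.
The weights sum to 1/5.
So P(the car behind door 2 | the host opened door 4) = 0 / (1/5) = 0.

0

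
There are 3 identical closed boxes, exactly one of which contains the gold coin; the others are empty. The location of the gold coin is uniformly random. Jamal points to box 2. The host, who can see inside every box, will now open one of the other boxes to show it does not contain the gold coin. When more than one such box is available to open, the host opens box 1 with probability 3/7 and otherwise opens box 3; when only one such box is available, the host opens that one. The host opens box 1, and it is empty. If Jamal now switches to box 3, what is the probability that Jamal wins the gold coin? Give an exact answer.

7/10

Condition on the true location of the gold coin.
If it is in box 1 (prior 1/3): the host opened box 1, so this case is ruled out; weight (1/3)·0 = 0.
If it is in box 2 (prior 1/3): box 1 is available, opened with probability 3/7; weight (1/3)·(3/7) = 1/7.
If it is in box 3 (prior 1/3): only box 1 is available, probability 1; weight (1/3)·1 = 1/3.
The weights sum to 10/21.
So P(the gold coin in box 3 | the host opened box 1) = (1/3) / (10/21) = 7/10.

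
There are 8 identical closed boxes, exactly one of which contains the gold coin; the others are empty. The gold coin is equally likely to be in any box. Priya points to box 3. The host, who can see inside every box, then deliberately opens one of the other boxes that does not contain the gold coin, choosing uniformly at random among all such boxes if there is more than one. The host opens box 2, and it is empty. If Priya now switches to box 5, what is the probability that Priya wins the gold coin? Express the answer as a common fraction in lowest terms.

7/48

Condition on the true location of the gold coin.
If it is in any of boxes 1, 4, 5, 6, 7, and 8 (prior 1/8 each): the host has 6 equally likely choices, so probability 1/6; weight (1/8)·(1/6) = 1/48 each.
If it is in box 2 (prior 1/8): the host opened box 2, so this case is ruled out; weight (1/8)·0 = 0.
If it is in box 3 (prior 1/8): the host has 7 equally likely choices, so probability 1/7; weight (1/8)·(1/7) = 1/56.
The weights sum to 1/7.
So P(the gold coin in box 5 | the host opened box 2) = (1/48) / (1/7) = 7/48.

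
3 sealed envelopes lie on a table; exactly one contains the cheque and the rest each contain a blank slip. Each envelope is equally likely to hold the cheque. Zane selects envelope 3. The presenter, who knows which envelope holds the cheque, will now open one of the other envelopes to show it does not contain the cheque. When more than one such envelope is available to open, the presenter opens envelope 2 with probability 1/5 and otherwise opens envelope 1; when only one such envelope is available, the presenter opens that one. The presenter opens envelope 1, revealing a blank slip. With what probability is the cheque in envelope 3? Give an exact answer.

Consider each possible location of the cheque in turn.
If it is in envelope 1 (prior 1/3): the presenter opened envelope 1, so this case is ruled out; weight (1/3)·0 = 0.
If it is in envelope 2 (prior 1/3): only envelope 1 is available, probability 1; weight (1/3)·1 = 1/3.
If it is in envelope 3 (prior 1/3): envelope 2 is available but not opened, probability 4/5; weight (1/3)·(4/5) = 4/15.
The weights sum to 3/5.
So P(the cheque in envelope 3 | the presenter opened envelope 1) = (4/15) / (3/5) = 4/9.

4/9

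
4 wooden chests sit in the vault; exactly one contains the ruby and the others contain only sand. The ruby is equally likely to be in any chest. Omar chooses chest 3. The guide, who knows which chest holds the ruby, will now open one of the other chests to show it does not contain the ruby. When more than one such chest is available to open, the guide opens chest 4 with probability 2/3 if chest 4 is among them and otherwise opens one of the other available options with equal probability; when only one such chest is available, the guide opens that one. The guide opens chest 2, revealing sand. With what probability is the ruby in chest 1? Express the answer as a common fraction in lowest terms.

1/3

Consider each possible location of the ruby in turn.
If it is in chest 1 (prior 1/4): chest 4 is available but not opened, probability 1/3; weight (1/4)·(1/3) = 1/12.
If it is in chest 2 (prior 1/4): the guide opened chest 2, so this case is ruled out; weight (1/4)·0 = 0.
If it is in chest 3 (prior 1/4): chest 4 is available but not opened; chest 2 gets probability (1 − 2/3)/2 = 1/6; weight (1/4)·(1/6) = 1/24.
If it is in chest 4 (prior 1/4): chest 4 holds the prize so is unavailable; the guide chooses uniformly among the 2 others, probability 1/2; weight (1/4)·(1/2) = 1/8.
The weights sum to 1/4.
So P(the ruby in chest 1 | the guide opened chest 2) = (1/12) / (1/4) = 1/3.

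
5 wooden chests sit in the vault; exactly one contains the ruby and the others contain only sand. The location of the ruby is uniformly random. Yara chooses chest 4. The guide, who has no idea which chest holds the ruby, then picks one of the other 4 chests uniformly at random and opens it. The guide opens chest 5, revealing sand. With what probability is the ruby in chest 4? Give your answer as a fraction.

Consider each possible location of the ruby in turn.
If it is in any of chests 1, 2, 3, and 4 (prior 1/5 each): the guide picks chest 5 with probability 1/4 regardless, and it is not the prize; weight (1/5)·(1/4) = 1/20 each.
If it is in chest 5 (prior 1/5): the guide opened chest 5, so this case is ruled out; weight (1/5)·0 = 0.
The weights sum to 1/5.
So P(the ruby in chest 4 | the guide opened chest 5) = (1/20) / (1/5) = 1/4.

1/4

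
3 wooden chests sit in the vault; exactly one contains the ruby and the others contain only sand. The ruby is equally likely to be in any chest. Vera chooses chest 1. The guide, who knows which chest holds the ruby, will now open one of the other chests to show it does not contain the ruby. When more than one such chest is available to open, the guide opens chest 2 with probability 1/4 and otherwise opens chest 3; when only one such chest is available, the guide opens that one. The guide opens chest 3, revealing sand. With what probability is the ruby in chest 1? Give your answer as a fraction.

3/7

Condition on the true location of the ruby.
If it is in chest 1 (prior 1/3): chest 2 is available but not opened, probability 3/4; weight (1/3)·(3/4) = 1/4.
If it is in chest 2 (prior 1/3): only chest 3 is available, probability 1; weight (1/3)·1 = 1/3.
If it is in chest 3 (prior 1/3): the guide opened chest 3, so this case is ruled out; weight (1/3)·0 = 0.
The weights sum to 7/12.
So P(the ruby in chest 1 | the guide opened chest 3) = (1/4) / (7/12) = 3/7.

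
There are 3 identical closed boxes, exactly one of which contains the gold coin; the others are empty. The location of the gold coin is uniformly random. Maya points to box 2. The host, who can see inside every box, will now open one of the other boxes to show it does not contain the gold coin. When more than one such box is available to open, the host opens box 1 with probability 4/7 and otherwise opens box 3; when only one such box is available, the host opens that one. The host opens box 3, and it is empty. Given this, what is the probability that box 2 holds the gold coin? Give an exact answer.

Condition on the true location of the gold coin.
If it is in box 1 (prior 1/3): only box 3 is available, probability 1; weight (1/3)·1 = 1/3.
If it is in box 2 (prior 1/3): box 1 is available but not opened, probability 3/7; weight (1/3)·(3/7) = 1/7.
If it is in box 3 (prior 1/3): the host opened box 3, so this case is ruled out; weight (1/3)·0 = 0.
The weights sum to 10/21.
So P(the gold coin in box 2 | the host opened box 3) = (1/7) / (10/21) = 3/10.

3/10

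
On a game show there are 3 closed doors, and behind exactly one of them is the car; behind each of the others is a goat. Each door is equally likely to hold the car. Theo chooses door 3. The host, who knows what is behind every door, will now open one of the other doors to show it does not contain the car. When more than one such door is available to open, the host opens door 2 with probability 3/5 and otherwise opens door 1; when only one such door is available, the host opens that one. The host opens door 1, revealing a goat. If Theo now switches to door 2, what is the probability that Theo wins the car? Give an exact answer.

Apply Bayes' rule, conditioning on where the car actually is.
If it is behind door 1 (prior 1/3): the host opened door 1, so this case is ruled out; weight (1/3)·0 = 0.
If it is behind door 2 (prior 1/3): only door 1 is available, probability 1; weight (1/3)·1 = 1/3.
If it is behind door 3 (prior 1/3): door 2 is available but not opened, probability 2/5; weight (1/3)·(2/5) = 2/15.
The weights sum to 7/15.
So P(the car behind door 2 | the host opened door 1) = (1/3) / (7/15) = 5/7.

5/7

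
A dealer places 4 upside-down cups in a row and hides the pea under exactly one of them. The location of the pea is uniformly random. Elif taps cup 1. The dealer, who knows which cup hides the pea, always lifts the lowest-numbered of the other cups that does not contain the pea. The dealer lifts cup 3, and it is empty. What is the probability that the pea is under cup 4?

Consider each possible location of the pea in turn.
If it is under either of cups 1 and 4 (prior 1/4 each): the dealer would have opened cup 2 instead, probability 0; weight (1/4)·0 = 0 each.
If it is under cup 2 (prior 1/4): cup 3 is the lowest-numbered option available, probability 1; weight (1/4)·1 = 1/4.
If it is under cup 3 (prior 1/4): the dealer opened cup 3, so this case is ruled out; weight (1/4)·0 = 0.
The weights sum to 1/4.
So P(the pea under cup 4 | the dealer opened cup 3) = 0 / (1/4) = 0.

0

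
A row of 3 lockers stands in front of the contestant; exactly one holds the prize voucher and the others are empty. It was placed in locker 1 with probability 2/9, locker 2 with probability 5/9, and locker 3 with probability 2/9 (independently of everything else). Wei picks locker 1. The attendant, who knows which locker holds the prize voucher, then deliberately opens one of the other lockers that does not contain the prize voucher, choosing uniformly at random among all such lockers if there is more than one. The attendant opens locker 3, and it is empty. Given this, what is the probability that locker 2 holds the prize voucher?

5/6

Condition on the true location of the prize voucher.
If it is in locker 1 (prior 2/9): the attendant has 2 equally likely choices, so probability 1/2; weight (2/9)·(1/2) = 1/9.
If it is in locker 2 (prior 5/9): the attendant has no choice, probability 1; weight (5/9)·1 = 5/9.
If it is in locker 3 (prior 2/9): the attendant opened locker 3, so this case is ruled out; weight (2/9)·0 = 0.
The weights sum to 2/3.
So P(the prize voucher in locker 2 | the attendant opened locker 3) = (5/9) / (2/3) = 5/6.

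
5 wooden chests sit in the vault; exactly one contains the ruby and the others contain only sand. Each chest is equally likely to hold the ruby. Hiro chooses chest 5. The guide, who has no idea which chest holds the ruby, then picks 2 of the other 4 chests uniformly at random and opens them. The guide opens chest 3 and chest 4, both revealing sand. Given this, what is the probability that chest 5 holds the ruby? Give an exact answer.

Because the guide chose which chests to open without knowing where the ruby is, the choice is independent of the prize location. Learning that none of the 2 opened chests holds the ruby simply rules out those 2 locations and leaves the remaining 3 chests still equally likely by symmetry.
So P(the ruby in chest 5) = 1/3.

1/3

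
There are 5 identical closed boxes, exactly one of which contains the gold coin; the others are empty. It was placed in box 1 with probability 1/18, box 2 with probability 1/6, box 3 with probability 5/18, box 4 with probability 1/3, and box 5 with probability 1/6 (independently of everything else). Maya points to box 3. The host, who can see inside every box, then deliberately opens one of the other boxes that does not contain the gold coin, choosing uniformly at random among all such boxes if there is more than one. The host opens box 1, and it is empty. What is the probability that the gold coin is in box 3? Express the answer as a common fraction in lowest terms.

Consider each possible location of the gold coin in turn.
If it is in box 1 (prior 1/18): the host opened box 1, so this case is ruled out; weight (1/18)·0 = 0.
If it is in either of boxes 2 and 5 (prior 1/6 each): the host has 3 equally likely choices, so probability 1/3; weight (1/6)·(1/3) = 1/18 each.
If it is in box 3 (prior 5/18): the host has 4 equally likely choices, so probability 1/4; weight (5/18)·(1/4) = 5/72.
If it is in box 4 (prior 1/3): the host has 3 equally likely choices, so probability 1/3; weight (1/3)·(1/3) = 1/9.
The weights sum to 7/24.
So P(the gold coin in box 3 | the host opened box 1) = (5/72) / (7/24) = 5/21.

5/21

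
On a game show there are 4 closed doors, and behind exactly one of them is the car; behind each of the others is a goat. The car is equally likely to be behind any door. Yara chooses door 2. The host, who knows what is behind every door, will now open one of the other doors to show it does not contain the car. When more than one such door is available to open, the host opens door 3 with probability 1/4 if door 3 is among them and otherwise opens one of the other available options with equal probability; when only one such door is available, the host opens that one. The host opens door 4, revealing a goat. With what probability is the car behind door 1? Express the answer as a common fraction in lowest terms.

6/13

Apply Bayes' rule, conditioning on where the car actually is.
If it is behind door 1 (prior 1/4): door 3 is available but not opened, probability 3/4; weight (1/4)·(3/4) = 3/16.
If it is behind door 2 (prior 1/4): door 3 is available but not opened; door 4 gets probability (1 − 1/4)/2 = 3/8; weight (1/4)·(3/8) = 3/32.
If it is behind door 3 (prior 1/4): door 3 holds the prize so is unavailable; the host chooses uniformly among the 2 others, probability 1/2; weight (1/4)·(1/2) = 1/8.
If it is behind door 4 (prior 1/4): the host opened door 4, so this case is ruled out; weight (1/4)·0 = 0.
The weights sum to 13/32.
So P(the car behind door 1 | the host opened door 4) = (3/16) / (13/32) = 6/13.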